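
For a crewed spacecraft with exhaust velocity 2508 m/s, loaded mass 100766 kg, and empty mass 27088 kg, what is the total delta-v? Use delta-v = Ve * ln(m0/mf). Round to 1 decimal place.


Step 1: Mass ratio m0/mf = 100766 / 27088 = 3.71995
Step 2: ln(3.71995) = 1.31371
Step 3: delta-v = 2508 * 1.31371 = 3294.8 m/s

3294.8


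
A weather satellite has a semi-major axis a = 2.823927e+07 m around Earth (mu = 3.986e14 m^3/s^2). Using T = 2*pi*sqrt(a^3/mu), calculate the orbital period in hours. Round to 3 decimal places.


Step 1: a^3 / mu = 2.251959e+22 / 3.986e14 = 5.649670e+07
Step 2: sqrt(5.649670e+07) = 7516.4289 s
Step 3: T = 2*pi * 7516.4289 = 47227.12 s
Step 4: T in hours = 47227.12 / 3600 = 13.119 hours

13.119


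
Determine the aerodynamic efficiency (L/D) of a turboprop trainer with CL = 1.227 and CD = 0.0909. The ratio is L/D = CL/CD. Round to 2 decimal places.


Step 1: L/D = CL / CD = 1.227 / 0.0909
Step 2: L/D = 13.50

13.50


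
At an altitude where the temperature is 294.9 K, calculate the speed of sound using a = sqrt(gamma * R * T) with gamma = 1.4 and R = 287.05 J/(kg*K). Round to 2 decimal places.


Step 1: gamma * R * T = 1.4 * 287.05 * 294.9 = 118511.463
Step 2: a = sqrt(118511.463) = 344.25 m/s

344.25


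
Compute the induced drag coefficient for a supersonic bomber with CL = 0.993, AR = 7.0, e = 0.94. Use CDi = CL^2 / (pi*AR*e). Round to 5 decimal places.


Step 1: CL^2 = 0.993^2 = 0.986049
Step 2: pi * AR * e = 3.14159 * 7.0 * 0.94 = 20.67168
Step 3: CDi = 0.986049 / 20.67168 = 0.04770

0.04770


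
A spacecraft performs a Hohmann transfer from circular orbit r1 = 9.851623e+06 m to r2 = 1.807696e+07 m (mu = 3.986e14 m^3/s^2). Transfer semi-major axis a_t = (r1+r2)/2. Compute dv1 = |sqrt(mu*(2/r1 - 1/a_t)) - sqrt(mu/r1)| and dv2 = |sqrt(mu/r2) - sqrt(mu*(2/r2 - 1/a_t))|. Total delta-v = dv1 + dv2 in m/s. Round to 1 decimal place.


Step 1: Transfer semi-major axis a_t = (9.851623e+06 + 1.807696e+07) / 2 = 1.396429e+07 m
Step 2: v1 (circular at r1) = sqrt(mu/r1) = 6360.84 m/s
Step 3: v_t1 = sqrt(mu*(2/r1 - 1/a_t)) = 7237.16 m/s
Step 4: dv1 = |7237.16 - 6360.84| = 876.31 m/s
Step 5: v2 (circular at r2) = 4695.76 m/s, v_t2 = 3944.12 m/s
Step 6: dv2 = |4695.76 - 3944.12| = 751.64 m/s
Step 7: Total delta-v = 876.31 + 751.64 = 1628.0 m/s

1628.0


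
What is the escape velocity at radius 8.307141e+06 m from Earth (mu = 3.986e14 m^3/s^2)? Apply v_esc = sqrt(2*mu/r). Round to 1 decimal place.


Step 1: 2*mu/r = 2 * 3.986e14 / 8.307141e+06 = 95965627.6449
Step 2: v_esc = sqrt(95965627.6449) = 9796.2 m/s

9796.2


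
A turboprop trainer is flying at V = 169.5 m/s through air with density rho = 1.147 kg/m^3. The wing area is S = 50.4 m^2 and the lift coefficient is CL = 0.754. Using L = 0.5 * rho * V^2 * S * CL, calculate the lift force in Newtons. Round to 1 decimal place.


Step 1: Calculate dynamic pressure q = 0.5 * 1.147 * 169.5^2 = 0.5 * 1.147 * 28730.25 = 16476.7984 Pa
Step 2: Multiply by wing area and lift coefficient: L = 16476.7984 * 50.4 * 0.754
Step 3: L = 830430.6381 * 0.754 = 626144.7 N

626144.7


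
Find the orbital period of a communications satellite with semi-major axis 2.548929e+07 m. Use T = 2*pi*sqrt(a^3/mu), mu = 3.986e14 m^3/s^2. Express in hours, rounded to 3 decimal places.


Step 1: a^3 / mu = 1.656049e+22 / 3.986e14 = 4.154664e+07
Step 2: sqrt(4.154664e+07) = 6445.6684 s
Step 3: T = 2*pi * 6445.6684 = 40499.33 s
Step 4: T in hours = 40499.33 / 3600 = 11.250 hours

11.250


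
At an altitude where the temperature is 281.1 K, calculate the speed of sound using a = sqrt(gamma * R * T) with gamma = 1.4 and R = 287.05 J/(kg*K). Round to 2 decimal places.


Step 1: gamma * R * T = 1.4 * 287.05 * 281.1 = 112965.657
Step 2: a = sqrt(112965.657) = 336.10 m/s

336.10


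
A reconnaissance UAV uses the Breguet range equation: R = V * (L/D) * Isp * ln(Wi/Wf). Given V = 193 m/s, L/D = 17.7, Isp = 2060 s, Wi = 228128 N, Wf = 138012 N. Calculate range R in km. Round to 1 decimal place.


Step 1: Coefficient = V * (L/D) * Isp = 193 * 17.7 * 2060 = 7037166.0 m
Step 2: Wi/Wf = 228128 / 138012 = 1.652958
Step 3: ln(1.652958) = 0.502566
Step 4: R = 7037166.0 * 0.502566 = 3536642.0 m = 3536.6 km

3536.6


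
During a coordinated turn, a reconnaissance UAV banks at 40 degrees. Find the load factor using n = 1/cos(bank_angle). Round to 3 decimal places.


Step 1: Convert 40 degrees to radians = 0.698132
Step 2: cos(40 deg) = 0.766044
Step 3: n = 1 / 0.766044 = 1.305

1.305


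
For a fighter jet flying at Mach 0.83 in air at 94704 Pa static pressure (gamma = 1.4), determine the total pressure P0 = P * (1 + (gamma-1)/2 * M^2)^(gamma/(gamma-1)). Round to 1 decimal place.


Step 1: (gamma-1)/2 * M^2 = 0.2 * 0.6889 = 0.13778
Step 2: 1 + 0.13778 = 1.13778
Step 3: Exponent gamma/(gamma-1) = 3.5
Step 4: P0 = 94704 * 1.13778^3.5 = 148789.5 Pa

148789.5


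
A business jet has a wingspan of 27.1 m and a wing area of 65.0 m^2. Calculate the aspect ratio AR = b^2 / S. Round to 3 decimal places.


Step 1: b^2 = 27.1^2 = 734.41
Step 2: AR = 734.41 / 65.0 = 11.299

11.299


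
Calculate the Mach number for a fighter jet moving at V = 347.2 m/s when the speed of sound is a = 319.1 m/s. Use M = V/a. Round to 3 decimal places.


Step 1: M = V / a = 347.2 / 319.1
Step 2: M = 1.088

1.088


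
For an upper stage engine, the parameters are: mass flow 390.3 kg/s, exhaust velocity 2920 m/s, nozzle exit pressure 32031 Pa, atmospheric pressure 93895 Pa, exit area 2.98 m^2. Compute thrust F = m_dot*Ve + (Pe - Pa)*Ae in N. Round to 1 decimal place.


Step 1: Momentum thrust = m_dot * Ve = 390.3 * 2920 = 1139676.0 N
Step 2: Pressure thrust = (Pe - Pa) * Ae = (32031 - 93895) * 2.98 = -184354.72 N
Step 3: Total thrust F = 1139676.0 + -184354.72 = 955321.3 N

955321.3


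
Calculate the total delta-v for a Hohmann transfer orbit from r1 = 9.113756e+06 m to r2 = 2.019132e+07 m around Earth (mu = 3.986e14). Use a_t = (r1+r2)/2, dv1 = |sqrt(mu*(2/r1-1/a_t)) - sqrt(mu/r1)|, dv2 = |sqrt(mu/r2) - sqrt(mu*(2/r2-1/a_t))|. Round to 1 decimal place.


Step 1: Transfer semi-major axis a_t = (9.113756e+06 + 2.019132e+07) / 2 = 1.465254e+07 m
Step 2: v1 (circular at r1) = sqrt(mu/r1) = 6613.33 m/s
Step 3: v_t1 = sqrt(mu*(2/r1 - 1/a_t)) = 7763.29 m/s
Step 4: dv1 = |7763.29 - 6613.33| = 1149.96 m/s
Step 5: v2 (circular at r2) = 4443.1 m/s, v_t2 = 3504.12 m/s
Step 6: dv2 = |4443.1 - 3504.12| = 938.99 m/s
Step 7: Total delta-v = 1149.96 + 938.99 = 2089.0 m/s

2089.0


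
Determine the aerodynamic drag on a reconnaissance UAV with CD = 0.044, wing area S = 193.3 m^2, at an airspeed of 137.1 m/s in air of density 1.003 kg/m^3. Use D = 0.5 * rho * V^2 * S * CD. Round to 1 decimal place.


Step 1: Dynamic pressure q = 0.5 * 1.003 * 137.1^2 = 9426.3996 Pa
Step 2: Drag D = q * S * CD = 9426.3996 * 193.3 * 0.044
Step 3: D = 80173.4 N

80173.4


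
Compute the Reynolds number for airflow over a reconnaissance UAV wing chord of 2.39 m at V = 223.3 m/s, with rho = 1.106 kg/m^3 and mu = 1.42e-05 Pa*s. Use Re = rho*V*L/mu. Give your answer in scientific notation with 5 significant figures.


Step 1: Numerator = rho * V * L = 1.106 * 223.3 * 2.39 = 590.257822
Step 2: Re = 590.257822 / 1.42e-05
Step 3: Re = 4.1567e+07

4.1567e+07


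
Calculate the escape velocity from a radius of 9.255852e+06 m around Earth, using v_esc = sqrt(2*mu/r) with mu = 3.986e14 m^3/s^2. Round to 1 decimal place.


Step 1: 2*mu/r = 2 * 3.986e14 / 9.255852e+06 = 86129294.2022
Step 2: v_esc = sqrt(86129294.2022) = 9280.6 m/s

9280.6


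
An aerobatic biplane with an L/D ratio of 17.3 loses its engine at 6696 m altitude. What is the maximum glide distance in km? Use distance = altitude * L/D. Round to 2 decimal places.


Step 1: Glide distance = altitude * L/D = 6696 * 17.3 = 115840.8 m
Step 2: Convert to km: 115840.8 / 1000 = 115.84 km

115.84


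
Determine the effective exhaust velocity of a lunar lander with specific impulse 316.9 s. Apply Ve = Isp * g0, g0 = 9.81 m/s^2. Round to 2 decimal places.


Step 1: Ve = Isp * g0 = 316.9 * 9.81
Step 2: Ve = 3108.79 m/s

3108.79


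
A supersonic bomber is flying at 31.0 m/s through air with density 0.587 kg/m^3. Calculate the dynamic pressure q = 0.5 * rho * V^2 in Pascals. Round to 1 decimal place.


Step 1: V^2 = 31.0^2 = 961.0
Step 2: q = 0.5 * 0.587 * 961.0
Step 3: q = 282.1 Pa

282.1


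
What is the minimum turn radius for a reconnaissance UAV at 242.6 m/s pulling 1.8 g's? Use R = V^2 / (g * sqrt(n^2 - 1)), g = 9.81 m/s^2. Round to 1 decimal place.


Step 1: V^2 = 242.6^2 = 58854.76
Step 2: n^2 - 1 = 1.8^2 - 1 = 2.24
Step 3: sqrt(2.24) = 1.496663
Step 4: R = 58854.76 / (9.81 * 1.496663) = 4008.6 m

4008.6


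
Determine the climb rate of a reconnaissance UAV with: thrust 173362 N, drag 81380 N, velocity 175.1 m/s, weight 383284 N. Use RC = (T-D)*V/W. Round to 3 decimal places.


Step 1: Excess thrust = T - D = 173362 - 81380 = 91982 N
Step 2: Excess power = 91982 * 175.1 = 16106048.2 W
Step 3: RC = 16106048.2 / 383284 = 42.021 m/s

42.021


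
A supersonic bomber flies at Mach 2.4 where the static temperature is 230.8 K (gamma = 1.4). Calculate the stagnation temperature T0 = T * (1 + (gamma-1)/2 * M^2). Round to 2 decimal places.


Step 1: (gamma-1)/2 = 0.2
Step 2: M^2 = 5.76
Step 3: 1 + 0.2 * 5.76 = 2.152
Step 4: T0 = 230.8 * 2.152 = 496.68 K

496.68


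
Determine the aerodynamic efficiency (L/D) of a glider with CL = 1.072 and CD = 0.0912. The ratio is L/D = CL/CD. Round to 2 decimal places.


Step 1: L/D = CL / CD = 1.072 / 0.0912
Step 2: L/D = 11.75

11.75


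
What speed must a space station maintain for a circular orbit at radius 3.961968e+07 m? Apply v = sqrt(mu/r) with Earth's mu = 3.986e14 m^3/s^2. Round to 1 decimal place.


Step 1: mu / r = 3.986e14 / 3.961968e+07 = 10060656.7241
Step 2: v = sqrt(10060656.7241) = 3171.9 m/s

3171.9


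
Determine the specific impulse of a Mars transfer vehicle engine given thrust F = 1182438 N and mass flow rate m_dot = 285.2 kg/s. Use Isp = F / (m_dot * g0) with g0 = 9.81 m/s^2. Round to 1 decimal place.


Step 1: m_dot * g0 = 285.2 * 9.81 = 2797.81
Step 2: Isp = 1182438 / 2797.81 = 422.6 s

422.6


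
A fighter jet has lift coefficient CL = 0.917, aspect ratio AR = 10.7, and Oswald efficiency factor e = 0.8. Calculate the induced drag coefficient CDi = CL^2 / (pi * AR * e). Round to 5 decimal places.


Step 1: CL^2 = 0.917^2 = 0.840889
Step 2: pi * AR * e = 3.14159 * 10.7 * 0.8 = 26.892033
Step 3: CDi = 0.840889 / 26.892033 = 0.03127

0.03127


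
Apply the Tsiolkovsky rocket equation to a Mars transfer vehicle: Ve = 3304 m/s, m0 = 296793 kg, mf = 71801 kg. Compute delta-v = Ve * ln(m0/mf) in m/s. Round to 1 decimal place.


Step 1: Mass ratio m0/mf = 296793 / 71801 = 4.13355
Step 2: ln(4.13355) = 1.419137
Step 3: delta-v = 3304 * 1.419137 = 4688.8 m/s

4688.8


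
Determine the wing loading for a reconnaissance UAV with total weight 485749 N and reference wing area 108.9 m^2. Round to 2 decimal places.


Step 1: Wing loading = W / S = 485749 / 108.9
Step 2: Wing loading = 4460.51 N/m^2

4460.51


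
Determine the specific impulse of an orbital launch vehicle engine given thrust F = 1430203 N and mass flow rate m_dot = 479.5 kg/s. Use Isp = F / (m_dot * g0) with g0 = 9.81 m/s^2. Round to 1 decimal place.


Step 1: m_dot * g0 = 479.5 * 9.81 = 4703.9
Step 2: Isp = 1430203 / 4703.9 = 304.0 s

304.0


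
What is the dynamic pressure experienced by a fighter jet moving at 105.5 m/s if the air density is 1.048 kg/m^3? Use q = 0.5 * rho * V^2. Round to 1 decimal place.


Step 1: V^2 = 105.5^2 = 11130.25
Step 2: q = 0.5 * 1.048 * 11130.25
Step 3: q = 5832.3 Pa

5832.3


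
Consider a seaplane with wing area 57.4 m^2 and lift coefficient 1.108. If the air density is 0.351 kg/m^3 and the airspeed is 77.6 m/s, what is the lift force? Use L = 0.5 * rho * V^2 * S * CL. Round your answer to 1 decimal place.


Step 1: Calculate dynamic pressure q = 0.5 * 0.351 * 77.6^2 = 0.5 * 0.351 * 6021.76 = 1056.8189 Pa
Step 2: Multiply by wing area and lift coefficient: L = 1056.8189 * 57.4 * 1.108
Step 3: L = 60661.4037 * 1.108 = 67212.8 N

67212.8


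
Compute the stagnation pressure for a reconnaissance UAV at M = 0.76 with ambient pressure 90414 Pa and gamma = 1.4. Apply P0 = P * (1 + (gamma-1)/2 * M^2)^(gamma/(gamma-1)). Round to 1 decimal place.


Step 1: (gamma-1)/2 * M^2 = 0.2 * 0.5776 = 0.11552
Step 2: 1 + 0.11552 = 1.11552
Step 3: Exponent gamma/(gamma-1) = 3.5
Step 4: P0 = 90414 * 1.11552^3.5 = 132558.2 Pa

132558.2


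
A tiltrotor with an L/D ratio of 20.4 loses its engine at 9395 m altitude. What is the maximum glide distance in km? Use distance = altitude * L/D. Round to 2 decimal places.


Step 1: Glide distance = altitude * L/D = 9395 * 20.4 = 191658.0 m
Step 2: Convert to km: 191658.0 / 1000 = 191.66 km

191.66


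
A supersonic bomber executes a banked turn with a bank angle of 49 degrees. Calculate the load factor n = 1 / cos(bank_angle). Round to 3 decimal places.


Step 1: Convert 49 degrees to radians = 0.855211
Step 2: cos(49 deg) = 0.656059
Step 3: n = 1 / 0.656059 = 1.524

1.524


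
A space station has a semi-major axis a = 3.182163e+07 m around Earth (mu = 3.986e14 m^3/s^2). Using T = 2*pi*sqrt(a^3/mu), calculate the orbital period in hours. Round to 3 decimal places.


Step 1: a^3 / mu = 3.222310e+22 / 3.986e14 = 8.084068e+07
Step 2: sqrt(8.084068e+07) = 8991.1447 s
Step 3: T = 2*pi * 8991.1447 = 56493.03 s
Step 4: T in hours = 56493.03 / 3600 = 15.693 hours

15.693


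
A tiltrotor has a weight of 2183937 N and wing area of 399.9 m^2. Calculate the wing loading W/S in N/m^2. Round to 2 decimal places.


Step 1: Wing loading = W / S = 2183937 / 399.9
Step 2: Wing loading = 5461.21 N/m^2

5461.21


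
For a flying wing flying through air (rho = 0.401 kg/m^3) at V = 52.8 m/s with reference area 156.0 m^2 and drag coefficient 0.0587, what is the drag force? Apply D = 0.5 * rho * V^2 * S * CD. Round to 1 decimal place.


Step 1: Dynamic pressure q = 0.5 * 0.401 * 52.8^2 = 558.9619 Pa
Step 2: Drag D = q * S * CD = 558.9619 * 156.0 * 0.0587
Step 3: D = 5118.5 N

5118.5


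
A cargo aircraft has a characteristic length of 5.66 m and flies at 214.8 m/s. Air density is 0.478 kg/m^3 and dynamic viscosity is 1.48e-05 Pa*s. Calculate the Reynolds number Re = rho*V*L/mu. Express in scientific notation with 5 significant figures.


Step 1: Numerator = rho * V * L = 0.478 * 214.8 * 5.66 = 581.137104
Step 2: Re = 581.137104 / 1.48e-05
Step 3: Re = 3.9266e+07

3.9266e+07


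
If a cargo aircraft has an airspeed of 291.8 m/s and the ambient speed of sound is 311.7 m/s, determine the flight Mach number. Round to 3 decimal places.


Step 1: M = V / a = 291.8 / 311.7
Step 2: M = 0.936

0.936


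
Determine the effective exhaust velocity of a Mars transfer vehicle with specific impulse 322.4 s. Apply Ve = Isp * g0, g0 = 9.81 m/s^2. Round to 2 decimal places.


Step 1: Ve = Isp * g0 = 322.4 * 9.81
Step 2: Ve = 3162.74 m/s

3162.74


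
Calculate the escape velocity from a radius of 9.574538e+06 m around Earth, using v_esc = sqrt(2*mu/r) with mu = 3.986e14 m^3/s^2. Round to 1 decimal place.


Step 1: 2*mu/r = 2 * 3.986e14 / 9.574538e+06 = 83262503.1098
Step 2: v_esc = sqrt(83262503.1098) = 9124.8 m/s

9124.8


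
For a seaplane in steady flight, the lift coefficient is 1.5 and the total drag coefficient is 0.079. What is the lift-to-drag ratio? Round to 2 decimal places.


Step 1: L/D = CL / CD = 1.5 / 0.079
Step 2: L/D = 18.99

18.99


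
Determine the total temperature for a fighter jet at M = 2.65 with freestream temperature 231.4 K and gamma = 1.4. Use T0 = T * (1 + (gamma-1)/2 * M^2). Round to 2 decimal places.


Step 1: (gamma-1)/2 = 0.2
Step 2: M^2 = 7.0225
Step 3: 1 + 0.2 * 7.0225 = 2.4045
Step 4: T0 = 231.4 * 2.4045 = 556.40 K

556.40


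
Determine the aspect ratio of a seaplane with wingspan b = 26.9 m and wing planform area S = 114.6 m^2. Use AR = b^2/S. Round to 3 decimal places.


Step 1: b^2 = 26.9^2 = 723.61
Step 2: AR = 723.61 / 114.6 = 6.314

6.314


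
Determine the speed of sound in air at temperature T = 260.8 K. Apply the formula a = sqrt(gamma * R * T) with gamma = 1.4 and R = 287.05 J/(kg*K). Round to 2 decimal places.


Step 1: gamma * R * T = 1.4 * 287.05 * 260.8 = 104807.696
Step 2: a = sqrt(104807.696) = 323.74 m/s

323.74


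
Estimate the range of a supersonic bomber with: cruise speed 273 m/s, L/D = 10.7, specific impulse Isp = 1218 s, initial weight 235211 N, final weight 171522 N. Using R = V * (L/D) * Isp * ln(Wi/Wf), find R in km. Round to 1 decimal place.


Step 1: Coefficient = V * (L/D) * Isp = 273 * 10.7 * 1218 = 3557899.8 m
Step 2: Wi/Wf = 235211 / 171522 = 1.371317
Step 3: ln(1.371317) = 0.315771
Step 4: R = 3557899.8 * 0.315771 = 1123483.2 m = 1123.5 km

1123.5


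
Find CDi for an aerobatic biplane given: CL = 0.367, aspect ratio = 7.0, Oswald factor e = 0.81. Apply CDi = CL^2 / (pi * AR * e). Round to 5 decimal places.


Step 1: CL^2 = 0.367^2 = 0.134689
Step 2: pi * AR * e = 3.14159 * 7.0 * 0.81 = 17.81283
Step 3: CDi = 0.134689 / 17.81283 = 0.00756

0.00756


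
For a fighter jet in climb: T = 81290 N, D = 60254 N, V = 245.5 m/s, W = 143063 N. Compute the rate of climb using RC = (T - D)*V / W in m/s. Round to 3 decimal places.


Step 1: Excess thrust = T - D = 81290 - 60254 = 21036 N
Step 2: Excess power = 21036 * 245.5 = 5164338.0 W
Step 3: RC = 5164338.0 / 143063 = 36.098 m/s

36.098


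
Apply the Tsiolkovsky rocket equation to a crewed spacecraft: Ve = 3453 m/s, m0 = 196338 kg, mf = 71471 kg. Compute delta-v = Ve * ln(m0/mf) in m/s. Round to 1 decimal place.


Step 1: Mass ratio m0/mf = 196338 / 71471 = 2.7471
Step 2: ln(2.7471) = 1.010546
Step 3: delta-v = 3453 * 1.010546 = 3489.4 m/s

3489.4


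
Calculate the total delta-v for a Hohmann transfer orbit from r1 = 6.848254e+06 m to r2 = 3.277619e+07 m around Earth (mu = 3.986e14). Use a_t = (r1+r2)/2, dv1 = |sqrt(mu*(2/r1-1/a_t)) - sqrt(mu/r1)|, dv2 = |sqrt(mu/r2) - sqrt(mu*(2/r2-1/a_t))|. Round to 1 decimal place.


Step 1: Transfer semi-major axis a_t = (6.848254e+06 + 3.277619e+07) / 2 = 1.981222e+07 m
Step 2: v1 (circular at r1) = sqrt(mu/r1) = 7629.2 m/s
Step 3: v_t1 = sqrt(mu*(2/r1 - 1/a_t)) = 9812.76 m/s
Step 4: dv1 = |9812.76 - 7629.2| = 2183.57 m/s
Step 5: v2 (circular at r2) = 3487.3 m/s, v_t2 = 2050.28 m/s
Step 6: dv2 = |3487.3 - 2050.28| = 1437.02 m/s
Step 7: Total delta-v = 2183.57 + 1437.02 = 3620.6 m/s

3620.6


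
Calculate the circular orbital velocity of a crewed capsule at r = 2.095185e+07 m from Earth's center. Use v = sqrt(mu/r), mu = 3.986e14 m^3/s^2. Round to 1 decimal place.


Step 1: mu / r = 3.986e14 / 2.095185e+07 = 19024573.0091
Step 2: v = sqrt(19024573.0091) = 4361.7 m/s

4361.7


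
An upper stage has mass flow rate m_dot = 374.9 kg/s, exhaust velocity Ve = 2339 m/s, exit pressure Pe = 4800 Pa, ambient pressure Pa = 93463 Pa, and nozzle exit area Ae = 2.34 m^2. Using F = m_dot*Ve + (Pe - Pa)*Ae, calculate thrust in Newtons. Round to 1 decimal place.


Step 1: Momentum thrust = m_dot * Ve = 374.9 * 2339 = 876891.1 N
Step 2: Pressure thrust = (Pe - Pa) * Ae = (4800 - 93463) * 2.34 = -207471.42 N
Step 3: Total thrust F = 876891.1 + -207471.42 = 669419.7 N

669419.7


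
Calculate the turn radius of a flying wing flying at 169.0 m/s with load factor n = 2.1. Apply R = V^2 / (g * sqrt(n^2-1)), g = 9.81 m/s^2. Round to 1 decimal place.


Step 1: V^2 = 169.0^2 = 28561.0
Step 2: n^2 - 1 = 2.1^2 - 1 = 3.41
Step 3: sqrt(3.41) = 1.846619
Step 4: R = 28561.0 / (9.81 * 1.846619) = 1576.6 m

1576.6


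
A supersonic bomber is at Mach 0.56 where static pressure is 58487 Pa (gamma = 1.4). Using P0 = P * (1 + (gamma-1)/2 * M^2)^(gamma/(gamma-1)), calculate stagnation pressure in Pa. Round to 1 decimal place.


Step 1: (gamma-1)/2 * M^2 = 0.2 * 0.3136 = 0.06272
Step 2: 1 + 0.06272 = 1.06272
Step 3: Exponent gamma/(gamma-1) = 3.5
Step 4: P0 = 58487 * 1.06272^3.5 = 72364.5 Pa

72364.5


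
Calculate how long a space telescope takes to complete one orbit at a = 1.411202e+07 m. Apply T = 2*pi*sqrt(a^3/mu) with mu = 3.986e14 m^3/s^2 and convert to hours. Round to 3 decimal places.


Step 1: a^3 / mu = 2.810396e+21 / 3.986e14 = 7.050668e+06
Step 2: sqrt(7.050668e+06) = 2655.3094 s
Step 3: T = 2*pi * 2655.3094 = 16683.8 s
Step 4: T in hours = 16683.8 / 3600 = 4.634 hours

4.634


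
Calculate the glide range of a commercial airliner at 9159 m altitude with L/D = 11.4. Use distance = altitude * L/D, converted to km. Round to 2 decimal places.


Step 1: Glide distance = altitude * L/D = 9159 * 11.4 = 104412.6 m
Step 2: Convert to km: 104412.6 / 1000 = 104.41 km

104.41


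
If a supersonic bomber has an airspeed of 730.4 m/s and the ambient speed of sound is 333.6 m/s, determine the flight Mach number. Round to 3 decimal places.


Step 1: M = V / a = 730.4 / 333.6
Step 2: M = 2.189

2.189


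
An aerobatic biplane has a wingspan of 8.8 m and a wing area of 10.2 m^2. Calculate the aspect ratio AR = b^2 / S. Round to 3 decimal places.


Step 1: b^2 = 8.8^2 = 77.44
Step 2: AR = 77.44 / 10.2 = 7.592

7.592


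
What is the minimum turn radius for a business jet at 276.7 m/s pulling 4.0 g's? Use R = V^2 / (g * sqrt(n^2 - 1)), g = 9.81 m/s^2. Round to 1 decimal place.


Step 1: V^2 = 276.7^2 = 76562.89
Step 2: n^2 - 1 = 4.0^2 - 1 = 15.0
Step 3: sqrt(15.0) = 3.872983
Step 4: R = 76562.89 / (9.81 * 3.872983) = 2015.1 m

2015.1


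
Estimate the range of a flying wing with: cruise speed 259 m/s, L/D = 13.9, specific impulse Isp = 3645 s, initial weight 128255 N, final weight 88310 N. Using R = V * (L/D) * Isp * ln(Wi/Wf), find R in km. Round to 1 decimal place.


Step 1: Coefficient = V * (L/D) * Isp = 259 * 13.9 * 3645 = 13122364.5 m
Step 2: Wi/Wf = 128255 / 88310 = 1.452327
Step 3: ln(1.452327) = 0.373167
Step 4: R = 13122364.5 * 0.373167 = 4896834.9 m = 4896.8 km

4896.8


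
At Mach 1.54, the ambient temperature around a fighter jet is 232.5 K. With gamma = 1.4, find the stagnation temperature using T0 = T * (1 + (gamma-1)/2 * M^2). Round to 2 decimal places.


Step 1: (gamma-1)/2 = 0.2
Step 2: M^2 = 2.3716
Step 3: 1 + 0.2 * 2.3716 = 1.47432
Step 4: T0 = 232.5 * 1.47432 = 342.78 K

342.78


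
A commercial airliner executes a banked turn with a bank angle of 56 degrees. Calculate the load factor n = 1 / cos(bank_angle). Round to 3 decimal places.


Step 1: Convert 56 degrees to radians = 0.977384
Step 2: cos(56 deg) = 0.559193
Step 3: n = 1 / 0.559193 = 1.788

1.788


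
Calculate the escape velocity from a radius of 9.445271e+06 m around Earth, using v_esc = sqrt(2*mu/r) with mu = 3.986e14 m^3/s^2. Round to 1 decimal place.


Step 1: 2*mu/r = 2 * 3.986e14 / 9.445271e+06 = 84402025.0981
Step 2: v_esc = sqrt(84402025.0981) = 9187.1 m/s

9187.1


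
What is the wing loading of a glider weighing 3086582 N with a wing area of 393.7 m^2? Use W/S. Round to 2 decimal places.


Step 1: Wing loading = W / S = 3086582 / 393.7
Step 2: Wing loading = 7839.93 N/m^2

7839.93


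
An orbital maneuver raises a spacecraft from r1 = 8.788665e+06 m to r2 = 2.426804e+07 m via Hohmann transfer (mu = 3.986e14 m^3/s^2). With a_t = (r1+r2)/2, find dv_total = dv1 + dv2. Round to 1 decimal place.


Step 1: Transfer semi-major axis a_t = (8.788665e+06 + 2.426804e+07) / 2 = 1.652835e+07 m
Step 2: v1 (circular at r1) = sqrt(mu/r1) = 6734.53 m/s
Step 3: v_t1 = sqrt(mu*(2/r1 - 1/a_t)) = 8160.37 m/s
Step 4: dv1 = |8160.37 - 6734.53| = 1425.84 m/s
Step 5: v2 (circular at r2) = 4052.76 m/s, v_t2 = 2955.28 m/s
Step 6: dv2 = |4052.76 - 2955.28| = 1097.49 m/s
Step 7: Total delta-v = 1425.84 + 1097.49 = 2523.3 m/s

2523.3


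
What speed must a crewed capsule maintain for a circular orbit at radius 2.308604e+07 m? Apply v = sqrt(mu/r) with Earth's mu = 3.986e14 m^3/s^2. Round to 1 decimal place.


Step 1: mu / r = 3.986e14 / 2.308604e+07 = 17265845.5066
Step 2: v = sqrt(17265845.5066) = 4155.2 m/s

4155.2


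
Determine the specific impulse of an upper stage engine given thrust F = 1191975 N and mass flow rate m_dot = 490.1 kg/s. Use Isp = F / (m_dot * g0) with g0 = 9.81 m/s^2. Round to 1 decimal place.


Step 1: m_dot * g0 = 490.1 * 9.81 = 4807.88
Step 2: Isp = 1191975 / 4807.88 = 247.9 s

247.9


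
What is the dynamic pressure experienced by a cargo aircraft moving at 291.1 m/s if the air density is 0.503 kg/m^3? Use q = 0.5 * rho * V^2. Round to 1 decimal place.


Step 1: V^2 = 291.1^2 = 84739.21
Step 2: q = 0.5 * 0.503 * 84739.21
Step 3: q = 21311.9 Pa

21311.9


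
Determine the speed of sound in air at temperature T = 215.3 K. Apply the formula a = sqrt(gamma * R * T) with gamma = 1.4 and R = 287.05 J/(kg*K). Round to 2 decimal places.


Step 1: gamma * R * T = 1.4 * 287.05 * 215.3 = 86522.611
Step 2: a = sqrt(86522.611) = 294.15 m/s

294.15


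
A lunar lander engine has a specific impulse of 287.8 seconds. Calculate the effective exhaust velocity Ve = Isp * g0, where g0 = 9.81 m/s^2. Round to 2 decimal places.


Step 1: Ve = Isp * g0 = 287.8 * 9.81
Step 2: Ve = 2823.32 m/s

2823.32


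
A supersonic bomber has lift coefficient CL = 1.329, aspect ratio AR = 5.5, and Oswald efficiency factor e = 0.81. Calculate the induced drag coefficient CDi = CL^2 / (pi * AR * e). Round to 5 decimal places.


Step 1: CL^2 = 1.329^2 = 1.766241
Step 2: pi * AR * e = 3.14159 * 5.5 * 0.81 = 13.995795
Step 3: CDi = 1.766241 / 13.995795 = 0.12620

0.12620


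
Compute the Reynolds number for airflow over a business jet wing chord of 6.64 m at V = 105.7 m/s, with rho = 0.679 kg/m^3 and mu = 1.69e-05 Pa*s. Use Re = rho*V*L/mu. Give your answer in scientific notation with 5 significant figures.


Step 1: Numerator = rho * V * L = 0.679 * 105.7 * 6.64 = 476.554792
Step 2: Re = 476.554792 / 1.69e-05
Step 3: Re = 2.8199e+07

2.8199e+07


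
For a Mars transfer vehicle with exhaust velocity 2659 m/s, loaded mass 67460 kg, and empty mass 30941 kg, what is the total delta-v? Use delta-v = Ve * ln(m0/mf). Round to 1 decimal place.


Step 1: Mass ratio m0/mf = 67460 / 30941 = 2.180279
Step 2: ln(2.180279) = 0.779453
Step 3: delta-v = 2659 * 0.779453 = 2072.6 m/s

2072.6


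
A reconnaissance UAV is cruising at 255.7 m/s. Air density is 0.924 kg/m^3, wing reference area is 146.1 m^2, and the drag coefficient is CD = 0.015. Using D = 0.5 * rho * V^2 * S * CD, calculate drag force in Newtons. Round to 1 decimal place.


Step 1: Dynamic pressure q = 0.5 * 0.924 * 255.7^2 = 30206.7104 Pa
Step 2: Drag D = q * S * CD = 30206.7104 * 146.1 * 0.015
Step 3: D = 66198.0 N

66198.0


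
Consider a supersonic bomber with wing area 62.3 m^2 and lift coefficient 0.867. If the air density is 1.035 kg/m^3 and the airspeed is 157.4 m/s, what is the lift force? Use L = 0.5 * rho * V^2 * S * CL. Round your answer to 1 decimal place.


Step 1: Calculate dynamic pressure q = 0.5 * 1.035 * 157.4^2 = 0.5 * 1.035 * 24774.76 = 12820.9383 Pa
Step 2: Multiply by wing area and lift coefficient: L = 12820.9383 * 62.3 * 0.867
Step 3: L = 798744.4561 * 0.867 = 692511.4 N

692511.4


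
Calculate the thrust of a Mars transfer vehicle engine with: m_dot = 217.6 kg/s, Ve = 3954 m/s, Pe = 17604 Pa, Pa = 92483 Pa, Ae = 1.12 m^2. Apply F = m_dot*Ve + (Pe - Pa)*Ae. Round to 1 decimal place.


Step 1: Momentum thrust = m_dot * Ve = 217.6 * 3954 = 860390.4 N
Step 2: Pressure thrust = (Pe - Pa) * Ae = (17604 - 92483) * 1.12 = -83864.48 N
Step 3: Total thrust F = 860390.4 + -83864.48 = 776525.9 N

776525.9


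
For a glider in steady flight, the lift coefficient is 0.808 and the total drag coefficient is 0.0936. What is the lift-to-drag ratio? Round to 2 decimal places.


Step 1: L/D = CL / CD = 0.808 / 0.0936
Step 2: L/D = 8.63

8.63


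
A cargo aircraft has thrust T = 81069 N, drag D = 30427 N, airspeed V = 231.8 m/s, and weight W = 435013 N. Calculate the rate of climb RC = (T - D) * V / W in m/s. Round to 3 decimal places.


Step 1: Excess thrust = T - D = 81069 - 30427 = 50642 N
Step 2: Excess power = 50642 * 231.8 = 11738815.6 W
Step 3: RC = 11738815.6 / 435013 = 26.985 m/s

26.985


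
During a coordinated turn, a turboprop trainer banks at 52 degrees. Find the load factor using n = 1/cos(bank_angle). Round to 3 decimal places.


Step 1: Convert 52 degrees to radians = 0.907571
Step 2: cos(52 deg) = 0.615661
Step 3: n = 1 / 0.615661 = 1.624

1.624


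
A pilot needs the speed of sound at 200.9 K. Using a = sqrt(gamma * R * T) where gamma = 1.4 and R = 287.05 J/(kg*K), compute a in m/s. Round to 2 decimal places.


Step 1: gamma * R * T = 1.4 * 287.05 * 200.9 = 80735.683
Step 2: a = sqrt(80735.683) = 284.14 m/s

284.14


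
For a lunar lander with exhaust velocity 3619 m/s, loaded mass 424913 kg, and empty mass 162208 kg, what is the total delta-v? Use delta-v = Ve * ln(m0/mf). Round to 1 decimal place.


Step 1: Mass ratio m0/mf = 424913 / 162208 = 2.619556
Step 2: ln(2.619556) = 0.963005
Step 3: delta-v = 3619 * 0.963005 = 3485.1 m/s

3485.1


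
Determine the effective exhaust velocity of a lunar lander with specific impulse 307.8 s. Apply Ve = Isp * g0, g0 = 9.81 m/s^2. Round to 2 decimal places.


Step 1: Ve = Isp * g0 = 307.8 * 9.81
Step 2: Ve = 3019.52 m/s

3019.52


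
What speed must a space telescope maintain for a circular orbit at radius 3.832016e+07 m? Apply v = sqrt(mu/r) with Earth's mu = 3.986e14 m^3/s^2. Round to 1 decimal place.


Step 1: mu / r = 3.986e14 / 3.832016e+07 = 10401835.4829
Step 2: v = sqrt(10401835.4829) = 3225.2 m/s

3225.2


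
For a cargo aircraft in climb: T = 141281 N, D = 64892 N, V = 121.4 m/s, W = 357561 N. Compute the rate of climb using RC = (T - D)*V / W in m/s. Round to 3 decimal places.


Step 1: Excess thrust = T - D = 141281 - 64892 = 76389 N
Step 2: Excess power = 76389 * 121.4 = 9273624.6 W
Step 3: RC = 9273624.6 / 357561 = 25.936 m/s

25.936


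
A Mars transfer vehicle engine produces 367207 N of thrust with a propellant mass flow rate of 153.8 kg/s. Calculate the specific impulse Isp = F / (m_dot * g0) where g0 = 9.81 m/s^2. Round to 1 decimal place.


Step 1: m_dot * g0 = 153.8 * 9.81 = 1508.78
Step 2: Isp = 367207 / 1508.78 = 243.4 s

243.4


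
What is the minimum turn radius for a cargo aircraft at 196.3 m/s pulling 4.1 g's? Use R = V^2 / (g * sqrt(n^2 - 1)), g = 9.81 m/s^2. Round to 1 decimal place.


Step 1: V^2 = 196.3^2 = 38533.69
Step 2: n^2 - 1 = 4.1^2 - 1 = 15.81
Step 3: sqrt(15.81) = 3.976179
Step 4: R = 38533.69 / (9.81 * 3.976179) = 987.9 m

987.9


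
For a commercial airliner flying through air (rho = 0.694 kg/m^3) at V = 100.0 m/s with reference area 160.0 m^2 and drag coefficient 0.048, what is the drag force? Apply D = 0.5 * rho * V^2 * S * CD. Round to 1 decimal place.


Step 1: Dynamic pressure q = 0.5 * 0.694 * 100.0^2 = 3470.0 Pa
Step 2: Drag D = q * S * CD = 3470.0 * 160.0 * 0.048
Step 3: D = 26649.6 N

26649.6


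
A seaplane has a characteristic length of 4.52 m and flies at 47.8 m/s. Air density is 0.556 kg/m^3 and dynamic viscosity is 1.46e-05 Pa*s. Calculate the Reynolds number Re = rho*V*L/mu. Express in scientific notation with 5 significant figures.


Step 1: Numerator = rho * V * L = 0.556 * 47.8 * 4.52 = 120.127136
Step 2: Re = 120.127136 / 1.46e-05
Step 3: Re = 8.2279e+06

8.2279e+06


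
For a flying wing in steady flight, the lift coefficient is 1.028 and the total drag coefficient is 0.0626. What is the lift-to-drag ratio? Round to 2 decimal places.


Step 1: L/D = CL / CD = 1.028 / 0.0626
Step 2: L/D = 16.42

16.42


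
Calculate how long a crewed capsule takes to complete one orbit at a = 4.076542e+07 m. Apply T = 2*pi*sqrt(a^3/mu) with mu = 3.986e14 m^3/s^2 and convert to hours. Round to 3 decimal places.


Step 1: a^3 / mu = 6.774477e+22 / 3.986e14 = 1.699568e+08
Step 2: sqrt(1.699568e+08) = 13036.7469 s
Step 3: T = 2*pi * 13036.7469 = 81912.3 s
Step 4: T in hours = 81912.3 / 3600 = 22.753 hours

22.753


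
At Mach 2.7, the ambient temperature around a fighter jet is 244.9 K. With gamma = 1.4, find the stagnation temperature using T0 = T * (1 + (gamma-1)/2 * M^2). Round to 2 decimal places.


Step 1: (gamma-1)/2 = 0.2
Step 2: M^2 = 7.29
Step 3: 1 + 0.2 * 7.29 = 2.458
Step 4: T0 = 244.9 * 2.458 = 601.96 K

601.96


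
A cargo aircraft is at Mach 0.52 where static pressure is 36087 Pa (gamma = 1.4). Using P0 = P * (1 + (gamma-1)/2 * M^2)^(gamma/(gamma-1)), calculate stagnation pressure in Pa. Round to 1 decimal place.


Step 1: (gamma-1)/2 * M^2 = 0.2 * 0.2704 = 0.05408
Step 2: 1 + 0.05408 = 1.05408
Step 3: Exponent gamma/(gamma-1) = 3.5
Step 4: P0 = 36087 * 1.05408^3.5 = 43391.9 Pa

43391.9


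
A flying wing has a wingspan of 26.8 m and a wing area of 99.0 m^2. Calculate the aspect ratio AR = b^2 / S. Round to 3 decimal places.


Step 1: b^2 = 26.8^2 = 718.24
Step 2: AR = 718.24 / 99.0 = 7.255

7.255


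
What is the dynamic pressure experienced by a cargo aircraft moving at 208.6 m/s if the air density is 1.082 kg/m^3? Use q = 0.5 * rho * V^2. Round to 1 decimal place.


Step 1: V^2 = 208.6^2 = 43513.96
Step 2: q = 0.5 * 1.082 * 43513.96
Step 3: q = 23541.1 Pa

23541.1


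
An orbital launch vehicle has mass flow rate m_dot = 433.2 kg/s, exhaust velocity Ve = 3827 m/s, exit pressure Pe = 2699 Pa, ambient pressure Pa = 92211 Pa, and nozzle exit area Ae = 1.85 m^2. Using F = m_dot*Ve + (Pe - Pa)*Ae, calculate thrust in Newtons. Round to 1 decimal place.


Step 1: Momentum thrust = m_dot * Ve = 433.2 * 3827 = 1657856.4 N
Step 2: Pressure thrust = (Pe - Pa) * Ae = (2699 - 92211) * 1.85 = -165597.20 N
Step 3: Total thrust F = 1657856.4 + -165597.20 = 1492259.2 N

1492259.2


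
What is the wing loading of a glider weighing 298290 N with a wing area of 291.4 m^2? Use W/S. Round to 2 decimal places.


Step 1: Wing loading = W / S = 298290 / 291.4
Step 2: Wing loading = 1023.64 N/m^2

1023.64


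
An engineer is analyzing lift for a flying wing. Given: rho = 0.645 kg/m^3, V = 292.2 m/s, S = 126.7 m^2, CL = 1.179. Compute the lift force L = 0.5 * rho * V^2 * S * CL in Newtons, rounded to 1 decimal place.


Step 1: Calculate dynamic pressure q = 0.5 * 0.645 * 292.2^2 = 0.5 * 0.645 * 85380.84 = 27535.3209 Pa
Step 2: Multiply by wing area and lift coefficient: L = 27535.3209 * 126.7 * 1.179
Step 3: L = 3488725.158 * 1.179 = 4113207.0 N

4113207.0


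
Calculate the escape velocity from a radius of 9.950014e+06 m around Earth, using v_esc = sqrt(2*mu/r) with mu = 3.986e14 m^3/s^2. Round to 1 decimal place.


Step 1: 2*mu/r = 2 * 3.986e14 / 9.950014e+06 = 80120490.2827
Step 2: v_esc = sqrt(80120490.2827) = 8951.0 m/s

8951.0


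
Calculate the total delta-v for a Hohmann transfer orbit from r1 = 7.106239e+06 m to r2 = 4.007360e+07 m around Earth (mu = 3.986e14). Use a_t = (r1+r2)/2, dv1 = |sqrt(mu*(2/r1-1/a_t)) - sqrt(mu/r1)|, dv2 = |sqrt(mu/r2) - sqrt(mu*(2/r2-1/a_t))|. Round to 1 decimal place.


Step 1: Transfer semi-major axis a_t = (7.106239e+06 + 4.007360e+07) / 2 = 2.358992e+07 m
Step 2: v1 (circular at r1) = sqrt(mu/r1) = 7489.43 m/s
Step 3: v_t1 = sqrt(mu*(2/r1 - 1/a_t)) = 9761.46 m/s
Step 4: dv1 = |9761.46 - 7489.43| = 2272.03 m/s
Step 5: v2 (circular at r2) = 3153.84 m/s, v_t2 = 1731.0 m/s
Step 6: dv2 = |3153.84 - 1731.0| = 1422.84 m/s
Step 7: Total delta-v = 2272.03 + 1422.84 = 3694.9 m/s

3694.9


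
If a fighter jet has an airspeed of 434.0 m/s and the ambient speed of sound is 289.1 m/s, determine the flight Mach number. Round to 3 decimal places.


Step 1: M = V / a = 434.0 / 289.1
Step 2: M = 1.501

1.501


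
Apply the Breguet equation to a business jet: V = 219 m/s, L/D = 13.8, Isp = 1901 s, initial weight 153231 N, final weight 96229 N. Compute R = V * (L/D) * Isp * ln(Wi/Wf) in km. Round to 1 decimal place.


Step 1: Coefficient = V * (L/D) * Isp = 219 * 13.8 * 1901 = 5745202.2 m
Step 2: Wi/Wf = 153231 / 96229 = 1.592358
Step 3: ln(1.592358) = 0.465216
Step 4: R = 5745202.2 * 0.465216 = 2672758.9 m = 2672.8 km

2672.8


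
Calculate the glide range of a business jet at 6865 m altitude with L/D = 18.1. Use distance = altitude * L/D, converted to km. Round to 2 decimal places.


Step 1: Glide distance = altitude * L/D = 6865 * 18.1 = 124256.5 m
Step 2: Convert to km: 124256.5 / 1000 = 124.26 km

124.26


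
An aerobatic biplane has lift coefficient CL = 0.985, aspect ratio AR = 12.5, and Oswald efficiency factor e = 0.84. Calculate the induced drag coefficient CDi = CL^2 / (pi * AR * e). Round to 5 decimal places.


Step 1: CL^2 = 0.985^2 = 0.970225
Step 2: pi * AR * e = 3.14159 * 12.5 * 0.84 = 32.986723
Step 3: CDi = 0.970225 / 32.986723 = 0.02941

0.02941


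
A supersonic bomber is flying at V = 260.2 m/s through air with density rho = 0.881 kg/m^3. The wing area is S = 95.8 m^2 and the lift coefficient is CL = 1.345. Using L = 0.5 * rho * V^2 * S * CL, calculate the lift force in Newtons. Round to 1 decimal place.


Step 1: Calculate dynamic pressure q = 0.5 * 0.881 * 260.2^2 = 0.5 * 0.881 * 67704.04 = 29823.6296 Pa
Step 2: Multiply by wing area and lift coefficient: L = 29823.6296 * 95.8 * 1.345
Step 3: L = 2857103.7176 * 1.345 = 3842804.5 N

3842804.5


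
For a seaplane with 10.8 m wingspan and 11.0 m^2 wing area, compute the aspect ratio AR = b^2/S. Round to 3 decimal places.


Step 1: b^2 = 10.8^2 = 116.64
Step 2: AR = 116.64 / 11.0 = 10.604

10.604


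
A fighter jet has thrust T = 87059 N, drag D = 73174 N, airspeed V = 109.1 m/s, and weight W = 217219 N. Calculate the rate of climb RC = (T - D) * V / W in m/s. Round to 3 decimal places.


Step 1: Excess thrust = T - D = 87059 - 73174 = 13885 N
Step 2: Excess power = 13885 * 109.1 = 1514853.5 W
Step 3: RC = 1514853.5 / 217219 = 6.974 m/s

6.974


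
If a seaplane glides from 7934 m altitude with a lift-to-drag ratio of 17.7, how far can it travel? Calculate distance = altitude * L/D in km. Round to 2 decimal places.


Step 1: Glide distance = altitude * L/D = 7934 * 17.7 = 140431.8 m
Step 2: Convert to km: 140431.8 / 1000 = 140.43 km

140.43


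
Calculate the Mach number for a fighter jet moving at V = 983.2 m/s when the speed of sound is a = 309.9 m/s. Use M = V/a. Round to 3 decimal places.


Step 1: M = V / a = 983.2 / 309.9
Step 2: M = 3.173

3.173


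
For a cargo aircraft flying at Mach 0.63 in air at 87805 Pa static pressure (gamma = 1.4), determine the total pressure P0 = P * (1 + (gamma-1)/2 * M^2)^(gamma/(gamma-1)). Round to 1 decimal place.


Step 1: (gamma-1)/2 * M^2 = 0.2 * 0.3969 = 0.07938
Step 2: 1 + 0.07938 = 1.07938
Step 3: Exponent gamma/(gamma-1) = 3.5
Step 4: P0 = 87805 * 1.07938^3.5 = 114717.5 Pa

114717.5


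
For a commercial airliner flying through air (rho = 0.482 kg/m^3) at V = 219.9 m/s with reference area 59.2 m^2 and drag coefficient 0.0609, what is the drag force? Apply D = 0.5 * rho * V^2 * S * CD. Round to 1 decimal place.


Step 1: Dynamic pressure q = 0.5 * 0.482 * 219.9^2 = 11653.7984 Pa
Step 2: Drag D = q * S * CD = 11653.7984 * 59.2 * 0.0609
Step 3: D = 42015.2 N

42015.2


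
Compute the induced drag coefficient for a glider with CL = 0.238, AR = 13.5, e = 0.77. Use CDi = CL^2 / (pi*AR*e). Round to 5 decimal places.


Step 1: CL^2 = 0.238^2 = 0.056644
Step 2: pi * AR * e = 3.14159 * 13.5 * 0.77 = 32.656856
Step 3: CDi = 0.056644 / 32.656856 = 0.00173

0.00173


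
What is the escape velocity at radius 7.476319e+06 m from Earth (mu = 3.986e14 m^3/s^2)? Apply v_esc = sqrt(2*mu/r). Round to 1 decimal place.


Step 1: 2*mu/r = 2 * 3.986e14 / 7.476319e+06 = 106630014.0484
Step 2: v_esc = sqrt(106630014.0484) = 10326.2 m/s

10326.2


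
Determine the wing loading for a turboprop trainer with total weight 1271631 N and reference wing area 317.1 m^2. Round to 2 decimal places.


Step 1: Wing loading = W / S = 1271631 / 317.1
Step 2: Wing loading = 4010.19 N/m^2

4010.19
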